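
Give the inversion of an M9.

minor seventh

First reduce the compound major ninth to its simple form, a major second.
The rule of nine gives the new number: 9 − 2 = 7, so a second becomes a seventh.
And major becomes minor under inversion, so we get a minor seventh.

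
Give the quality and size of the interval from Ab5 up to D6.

augmented fourth

A to D spans four letter names (A-B-C-D): a fourth.
Ab5 to D6 spans 6 semitones — one semitone wider than the perfect fourth (5) — giving an augmented fourth.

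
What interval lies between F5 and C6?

P5

F to C spans five letter names (F-G-A-B-C) — that makes it a fifth of some quality.
Counting semitones, F5→C6 is 7, which is the perfect fifth.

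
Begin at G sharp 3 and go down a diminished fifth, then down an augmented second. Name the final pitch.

Down a diminished fifth from G#3: C##3 (6 semitones down).
Down an augmented second from C##3: B2 (3 semitones down).

B 2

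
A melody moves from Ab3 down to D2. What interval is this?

d12

Descending from Ab3 to D2 is the same interval as ascending D2 to Ab3.
D to A spans five letter names (D-E-F-G-A), plus an octave — that makes it a twelfth of some quality.
D2 to Ab3 spans 18 semitones — one semitone narrower than the perfect twelfth (19) — giving a diminished twelfth.
(Equivalently, a compound diminished fifth: a diminished fifth plus an octave.)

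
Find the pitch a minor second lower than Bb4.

Two letter names down from B: A.
Moving 1 semitone down from Bb4 (the size of a minor second) reaches A4.

A4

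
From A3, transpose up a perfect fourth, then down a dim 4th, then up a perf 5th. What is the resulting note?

E#4

A perfect fourth up from A3 is D4.
D4 down a diminished fourth → A#3 (4 semitones).
Up a perfect fifth from A#3: E#4 (7 semitones up).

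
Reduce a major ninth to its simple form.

major 2nd

Subtracting seven from the interval number removes an octave: 9 − 7 = 2.
So a major ninth is an octave plus a major second. The quality is unchanged.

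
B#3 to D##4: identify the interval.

B to D spans three letter names (B-C-D) — that makes it a third of some quality.
Counting semitones, B#3→D##4 is 4, which is the major third.

major third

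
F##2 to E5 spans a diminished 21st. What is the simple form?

Each octave removed subtracts seven from the number: 21 − 14 = 7.
That makes a diminished twenty-first a compound diminished seventh — 2 octaves plus a diminished seventh.

diminished seventh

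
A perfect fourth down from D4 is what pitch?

Four letter names down from D: A.
Moving 5 semitones down from D4 (the size of a perfect fourth) reaches A3.

A3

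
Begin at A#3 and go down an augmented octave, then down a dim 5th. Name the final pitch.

D#2

A#3 down an augmented octave → A2 (13 semitones).
A diminished fifth down from A2 is D#2.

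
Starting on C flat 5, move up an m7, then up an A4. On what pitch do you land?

E flat 6

Up a minor seventh from Cb5: Bbb5 (10 semitones up).
An augmented fourth up from Bbb5 is Eb6.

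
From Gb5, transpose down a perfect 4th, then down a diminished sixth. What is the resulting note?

Gb5 down a perfect fourth → Db5 (5 semitones).
A diminished sixth down from Db5 is F#4.

F#4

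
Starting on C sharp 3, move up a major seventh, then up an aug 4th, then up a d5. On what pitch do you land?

B sharp 4

C#3 up a major seventh → B#3 (11 semitones).
An augmented fourth up from B#3 is E##4.
E##4 up a diminished fifth → B#4 (6 semitones).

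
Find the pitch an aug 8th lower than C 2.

C flat 1

For an octave the letter name doesn't change: still C, an octave down.
Moving 13 semitones down from C2 (the size of an augmented octave) reaches Cb1.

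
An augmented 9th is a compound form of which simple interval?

augmented second

Each octave removed subtracts seven from the number: 9 − 7 = 2.
So an augmented ninth is an octave plus an augmented second. The quality is unchanged.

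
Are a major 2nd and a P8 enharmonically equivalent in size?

No

2 semitones (major second) vs 12 semitones (perfect octave): not equal.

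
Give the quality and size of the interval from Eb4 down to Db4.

Descending from Eb4 to Db4 is the same interval as ascending Db4 to Eb4.
D to E spans two letter names (D-E), so the interval is some kind of second.
Counting semitones, Db4→Eb4 is 2, which is the major second.

major second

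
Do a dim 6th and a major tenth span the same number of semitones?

A diminished sixth spans 7 semitones; a major tenth spans 16 semitones. They differ by 9.

No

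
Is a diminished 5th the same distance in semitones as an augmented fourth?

Yes

A diminished fifth = 6 semitones = an augmented fourth; enharmonically equal.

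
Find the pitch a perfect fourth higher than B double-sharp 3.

E double-sharp 4

Four letter names up from B: E.
Moving 5 semitones up from B##3 (the size of a perfect fourth) reaches E##4.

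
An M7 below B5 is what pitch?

C5

Counting seven letter names down from B lands on C.
A major seventh is 11 semitones; 11 semitones down from B5 gives C5.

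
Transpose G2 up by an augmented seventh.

F##3

Seven letter names up from G: F.
An augmented seventh spans 12 semitones, so from G2 the target pitch is F##3.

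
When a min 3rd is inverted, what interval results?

major 6th

Interval numbers invert to sum to nine: 3 + 6 = 9, so a third inverts to a sixth.
Quality inverts too: minor becomes major. That makes the inversion a major sixth.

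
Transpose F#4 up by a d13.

Six letters up from F (plus an octave) reaches D.
A diminished thirteenth is 19 semitones; 19 semitones up from F#4 gives Db6.

Db6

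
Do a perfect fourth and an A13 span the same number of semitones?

5 semitones (perfect fourth) vs 22 semitones (augmented thirteenth): not equal.

No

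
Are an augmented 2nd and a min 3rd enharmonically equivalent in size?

Yes

An augmented second = 3 semitones = a minor third; enharmonically equal.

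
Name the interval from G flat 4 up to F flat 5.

m7

G to F spans seven letter names (G-A-B-C-D-E-F), so the interval is some kind of seventh.
A major seventh would be 11 semitones, but Gb4 to Fb5 is 10 — one semitone narrower, making it a minor seventh.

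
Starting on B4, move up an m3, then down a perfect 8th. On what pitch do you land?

D4

A minor third up from B4 is D5.
Down a perfect octave from D5: D4 (12 semitones down).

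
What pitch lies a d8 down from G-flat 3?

For an octave the letter name doesn't change: still G, an octave down.
A diminished octave is 11 semitones; 11 semitones down from Gb3 gives G2.

G 2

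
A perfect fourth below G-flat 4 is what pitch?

Four letter names down from G: D.
Moving 5 semitones down from Gb4 (the size of a perfect fourth) reaches Db4.

D-flat 4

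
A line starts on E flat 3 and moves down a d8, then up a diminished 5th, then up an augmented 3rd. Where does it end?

Down a diminished octave from Eb3: E2 (11 semitones down).
E2 up a diminished fifth → Bb2 (6 semitones).
Up an augmented third from Bb2: D#3 (5 semitones up).

D sharp 3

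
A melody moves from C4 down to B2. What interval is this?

minor ninth

Descending from C4 to B2 is the same interval as ascending B2 to C4.
B to C spans two letter names (B-C), plus an octave — that makes it a ninth of some quality.
At 13 semitones, B2→C4 falls one short of a major ninth: minor.
(Equivalently, a compound minor second: a minor second plus an octave.)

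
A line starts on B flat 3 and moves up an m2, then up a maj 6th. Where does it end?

Up a minor second from Bb3: Cb4 (1 semitone up).
Cb4 up a major sixth → Ab4 (9 semitones).

A flat 4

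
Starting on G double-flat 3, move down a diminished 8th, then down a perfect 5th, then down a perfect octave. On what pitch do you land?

Gbb3 down a diminished octave → Gb2 (11 semitones).
A perfect fifth down from Gb2 is Cb2.
Down a perfect octave from Cb2: Cb1 (12 semitones down).

C flat 1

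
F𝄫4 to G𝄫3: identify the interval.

minor 7th

Descending from Fbb4 to Gbb3 is the same interval as ascending Gbb3 to Fbb4.
G to F spans seven letter names (G-A-B-C-D-E-F): a seventh.
A major seventh would be 11 semitones, but Gbb3 to Fbb4 is 10 — one semitone narrower, making it a minor seventh.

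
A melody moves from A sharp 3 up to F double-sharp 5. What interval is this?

major thirteenth

A to F spans six letter names (A-B-C-D-E-F), plus an octave, so the interval is some kind of thirteenth.
Counting semitones, A#3→F##5 is 21, which is the major thirteenth.
(Equivalently, a compound major sixth: a major sixth plus an octave.)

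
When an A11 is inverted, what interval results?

diminished 5th

First reduce the compound augmented eleventh to its simple form, an augmented fourth.
Inverted interval numbers add to nine, so a fourth pairs with a fifth (4 + 5 = 9).
And augmented becomes diminished under inversion, so we get a diminished fifth.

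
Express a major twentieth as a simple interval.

major 6th

Take out 2 octaves (14 from the number): 20 − 14 = 6.
Quality carries through unchanged, so the simple form is a major sixth.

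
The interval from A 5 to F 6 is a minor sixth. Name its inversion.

major third

Inverted interval numbers add to nine, so a sixth pairs with a third (6 + 3 = 9).
Quality inverts too: minor becomes major. That makes the inversion a major third.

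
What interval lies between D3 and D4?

D to D is the same letter name, plus an octave — that makes it an octave of some quality.
The perfect octave spans 12 semitones, and D3 to D4 is exactly 12 semitones — so this is a perfect octave.

perfect octave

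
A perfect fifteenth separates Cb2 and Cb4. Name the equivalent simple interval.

perfect octave

Subtracting seven from the interval number removes an octave: 15 − 7 = 8.
So a perfect fifteenth is an octave plus a perfect octave. The quality is unchanged.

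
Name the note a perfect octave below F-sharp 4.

For an octave the letter name doesn't change: still F, an octave down.
Moving 12 semitones down from F#4 (the size of a perfect octave) reaches F#3.

F-sharp 3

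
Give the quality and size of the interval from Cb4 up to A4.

C to A spans six letter names (C-D-E-F-G-A), so the interval is some kind of sixth.
The major sixth is 9 semitones; here we have 10, one semitone wider: augmented.

augmented sixth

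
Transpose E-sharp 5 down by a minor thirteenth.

G-double-sharp 3

The thirteenth's letter: E down six letter names plus an octave → G.
Moving 20 semitones down from E#5 (the size of a minor thirteenth) reaches G##3.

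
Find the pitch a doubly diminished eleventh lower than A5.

Four letters down from A (plus an octave) reaches E.
A doubly diminished eleventh spans 15 semitones, so from A5 the target pitch is E##4.

E##4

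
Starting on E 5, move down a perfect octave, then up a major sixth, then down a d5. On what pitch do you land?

E5 down a perfect octave → E4 (12 semitones).
E4 up a major sixth → C#5 (9 semitones).
A diminished fifth down from C#5 is F##4.

F double-sharp 4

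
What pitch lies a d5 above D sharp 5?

The fifth takes the letter from D up to A.
A diminished fifth spans 6 semitones, so from D#5 the target pitch is A5.

A 5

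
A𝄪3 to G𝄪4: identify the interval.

m7

A to G spans seven letter names (A-B-C-D-E-F-G): a seventh.
A##3 to G##4 is 10 semitones, a half step short of the major seventh (11), so this is minor.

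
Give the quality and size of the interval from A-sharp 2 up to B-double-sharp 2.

A2

A to B spans two letter names (A-B): a second.
A major second would be 2 semitones; A#2 to B##2 is 3, one semitone wider, so the interval is augmented.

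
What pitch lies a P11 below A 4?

The eleventh's letter: A down four letter names plus an octave → E.
A perfect eleventh is 17 semitones; 17 semitones down from A4 gives E3.

E 3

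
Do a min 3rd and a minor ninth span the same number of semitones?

3 semitones (minor third) vs 13 semitones (minor ninth): not equal.

No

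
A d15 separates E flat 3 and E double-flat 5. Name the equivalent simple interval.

d8

Each octave removed subtracts seven from the number: 15 − 7 = 8.
So a diminished fifteenth is an octave plus a diminished octave. The quality is unchanged.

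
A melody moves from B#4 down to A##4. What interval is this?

minor second

Descending from B#4 to A##4 is the same interval as ascending A##4 to B#4.
A to B spans two letter names (A-B), so the interval is some kind of second.
A##4 to B#4 is 1 semitone, a half step short of the major second (2), so this is minor.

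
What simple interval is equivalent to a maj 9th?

Take out an octave (7 from the number): 9 − 7 = 2.
Quality carries through unchanged, so the simple form is a major second.

major second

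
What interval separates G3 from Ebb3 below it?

augmented third

Descending from G3 to Ebb3 is the same interval as ascending Ebb3 to G3.
E to G spans three letter names (E-F-G) — that makes it a third of some quality.
The major third is 4 semitones; here we have 5, one semitone wider: augmented.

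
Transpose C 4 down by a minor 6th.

Counting six letter names down from C lands on E.
Moving 8 semitones down from C4 (the size of a minor sixth) reaches E3.

E 3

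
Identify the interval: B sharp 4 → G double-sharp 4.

Descending from B#4 to G##4 is the same interval as ascending G##4 to B#4.
G to B spans three letter names (G-A-B), so the interval is some kind of third.
A major third would be 4 semitones, but G##4 to B#4 is 3 — one semitone narrower, making it a minor third.

m3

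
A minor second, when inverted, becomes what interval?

Interval numbers invert to sum to nine: 2 + 7 = 9, so a second inverts to a seventh.
The quality also flips — minor becomes major — giving a major seventh.

major seventh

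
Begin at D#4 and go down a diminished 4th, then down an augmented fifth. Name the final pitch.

A diminished fourth down from D#4 is A##3.
A##3 down an augmented fifth → D#3 (8 semitones).

D#3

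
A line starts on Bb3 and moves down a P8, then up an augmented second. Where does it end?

C#3

Bb3 down a perfect octave → Bb2 (12 semitones).
Bb2 up an augmented second → C#3 (3 semitones).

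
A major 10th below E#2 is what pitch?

C#1

Counting three letter names plus an octave down from E lands on C.
A major tenth is 16 semitones; 16 semitones down from E#2 gives C#1.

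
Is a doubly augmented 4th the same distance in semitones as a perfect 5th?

Both span 7 semitones: a doubly augmented fourth and a perfect fifth are the same chromatic distance.

Yes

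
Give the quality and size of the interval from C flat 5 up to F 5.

augmented fourth

C to F spans four letter names (C-D-E-F): a fourth.
The perfect fourth is 5 semitones; here we have 6, one semitone wider: augmented.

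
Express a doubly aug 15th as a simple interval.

Subtracting seven from the interval number removes an octave: 15 − 7 = 8.
That makes a doubly augmented fifteenth a compound doubly augmented octave — an octave plus a doubly augmented octave.

AA8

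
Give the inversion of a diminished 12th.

A4

First reduce the compound diminished twelfth to its simple form, a diminished fifth.
Inverted interval numbers add to nine, so a fifth pairs with a fourth (5 + 4 = 9).
The quality also flips — diminished becomes augmented — giving an augmented fourth.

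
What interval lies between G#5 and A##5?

augmented second

G to A spans two letter names (G-A) — that makes it a second of some quality.
A major second would be 2 semitones; G#5 to A##5 is 3, one semitone wider, so the interval is augmented.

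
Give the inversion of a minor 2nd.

M7

Interval numbers invert to sum to nine: 2 + 7 = 9, so a second inverts to a seventh.
The quality also flips — minor becomes major — giving a major seventh.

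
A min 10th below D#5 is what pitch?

Three letters down from D (plus an octave) reaches B.
A minor tenth spans 15 semitones, so from D#5 the target pitch is B#3.

B#3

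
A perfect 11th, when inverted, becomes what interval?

First reduce the compound perfect eleventh to its simple form, a perfect fourth.
Inverted interval numbers add to nine, so a fourth pairs with a fifth (4 + 5 = 9).
And perfect stays perfect under inversion, so we get a perfect fifth.

P5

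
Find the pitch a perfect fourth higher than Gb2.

Counting four letter names up from G lands on C.
A perfect fourth is 5 semitones; 5 semitones up from Gb2 gives Cb3.

Cb3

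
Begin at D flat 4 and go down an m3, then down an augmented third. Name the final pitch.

A minor third down from Db4 is Bb3.
Bb3 down an augmented third → Gbb3 (5 semitones).

G double-flat 3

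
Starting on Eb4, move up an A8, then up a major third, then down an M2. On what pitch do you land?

F#5

An augmented octave up from Eb4 is E5.
E5 up a major third → G#5 (4 semitones).
Down a major second from G#5: F#5 (2 semitones down).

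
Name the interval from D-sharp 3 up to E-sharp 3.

major second

D to E spans two letter names (D-E), so the interval is some kind of second.
Counting semitones, D#3→E#3 is 2, which is the major second.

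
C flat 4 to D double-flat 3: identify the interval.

major seventh

Descending from Cb4 to Dbb3 is the same interval as ascending Dbb3 to Cb4.
D to C spans seven letter names (D-E-F-G-A-B-C) — that makes it a seventh of some quality.
Counting semitones, Dbb3→Cb4 is 11, which is the major seventh.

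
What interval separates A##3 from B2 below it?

Descending from A##3 to B2 is the same interval as ascending B2 to A##3.
B to A spans seven letter names (B-C-D-E-F-G-A), so the interval is some kind of seventh.
B2 to A##3 spans 12 semitones — one semitone wider than the major seventh (11) — giving an augmented seventh.

augmented seventh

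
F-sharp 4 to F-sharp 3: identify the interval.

P8

Descending from F#4 to F#3 is the same interval as ascending F#3 to F#4.
F to F is the same letter name, plus an octave — that makes it an octave of some quality.
Counting semitones, F#3→F#4 is 12, which is the perfect octave.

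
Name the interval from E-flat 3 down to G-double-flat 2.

augmented sixth

Descending from Eb3 to Gbb2 is the same interval as ascending Gbb2 to Eb3.
G to E spans six letter names (G-A-B-C-D-E), so the interval is some kind of sixth.
Gbb2 to Eb3 spans 10 semitones — one semitone wider than the major sixth (9) — giving an augmented sixth.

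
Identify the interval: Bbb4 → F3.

Descending from Bbb4 to F3 is the same interval as ascending F3 to Bbb4.
F to B spans four letter names (F-G-A-B), plus an octave, so the interval is some kind of eleventh.
The perfect eleventh is 17 semitones; here we have 16, one semitone narrower: diminished.
(Equivalently, a compound diminished fourth: a diminished fourth plus an octave.)

diminished 11th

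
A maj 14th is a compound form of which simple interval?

major seventh

Subtracting seven from the interval number removes an octave: 14 − 7 = 7.
That makes a major fourteenth a compound major seventh — an octave plus a major seventh.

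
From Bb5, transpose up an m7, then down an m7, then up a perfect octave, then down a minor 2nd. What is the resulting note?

A6

A minor seventh up from Bb5 is Ab6.
A minor seventh down from Ab6 is Bb5.
Up a perfect octave from Bb5: Bb6 (12 semitones up).
A minor second down from Bb6 is A6.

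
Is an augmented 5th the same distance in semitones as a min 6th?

An augmented fifth spans 8 semitones, and a minor sixth also spans 8 semitones — they're enharmonic.

Yes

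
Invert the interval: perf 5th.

P4

Inverted interval numbers add to nine, so a fifth pairs with a fourth (5 + 4 = 9).
And perfect stays perfect under inversion, so we get a perfect fourth.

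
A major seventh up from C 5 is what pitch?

B 5

The seventh takes the letter from C up to B.
Moving 11 semitones up from C5 (the size of a major seventh) reaches B5.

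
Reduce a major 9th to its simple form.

major 2nd

Each octave removed subtracts seven from the number: 9 − 7 = 2.
Quality carries through unchanged, so the simple form is a major second.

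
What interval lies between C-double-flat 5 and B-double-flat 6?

major fourteenth

C to B spans seven letter names (C-D-E-F-G-A-B), plus an octave: a fourteenth.
Cbb5 to Bbb6 is 23 semitones, matching the major fourteenth exactly, so the quality is major.
(Equivalently, a compound major seventh: a major seventh plus an octave.)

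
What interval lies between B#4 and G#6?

B to G spans six letter names (B-C-D-E-F-G), plus an octave, so the interval is some kind of thirteenth.
B#4 to G#6 is 20 semitones, a half step short of the major thirteenth (21), so this is minor.
(Equivalently, a compound minor sixth: a minor sixth plus an octave.)

minor thirteenth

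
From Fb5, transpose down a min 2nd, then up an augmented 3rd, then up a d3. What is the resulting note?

Fb5 down a minor second → Eb5 (1 semitone).
Eb5 up an augmented third → G#5 (5 semitones).
G#5 up a diminished third → Bb5 (2 semitones).

Bb5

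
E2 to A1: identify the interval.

Descending from E2 to A1 is the same interval as ascending A1 to E2.
A to E spans five letter names (A-B-C-D-E), so the interval is some kind of fifth.
The perfect fifth spans 7 semitones, and A1 to E2 is exactly 7 semitones — so this is a perfect fifth.

perfect 5th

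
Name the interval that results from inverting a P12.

First reduce the compound perfect twelfth to its simple form, a perfect fifth.
Inverted interval numbers add to nine, so a fifth pairs with a fourth (5 + 4 = 9).
The quality also flips — perfect stays perfect — giving a perfect fourth.

P4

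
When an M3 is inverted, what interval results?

Interval numbers invert to sum to nine: 3 + 6 = 9, so a third inverts to a sixth.
And major becomes minor under inversion, so we get a minor sixth.

minor sixth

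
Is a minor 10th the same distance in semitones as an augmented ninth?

Both span 15 semitones: a minor tenth and an augmented ninth are the same chromatic distance.

Yes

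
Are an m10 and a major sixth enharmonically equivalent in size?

No

A minor tenth is 15 semitones but a major sixth is 9 semitones — different sizes.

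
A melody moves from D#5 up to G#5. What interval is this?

P4

D to G spans four letter names (D-E-F-G): a fourth.
Counting semitones, D#5→G#5 is 5, which is the perfect fourth.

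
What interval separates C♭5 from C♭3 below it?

perfect fifteenth

Descending from Cb5 to Cb3 is the same interval as ascending Cb3 to Cb5.
C to C is the same letter name, plus 2 octaves: a fifteenth.
The perfect fifteenth spans 24 semitones, and Cb3 to Cb5 is exactly 24 semitones — so this is a perfect fifteenth.
(Equivalently, a compound perfect octave: a perfect octave plus an octave.)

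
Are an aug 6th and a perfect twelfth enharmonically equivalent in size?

An augmented sixth spans 10 semitones; a perfect twelfth spans 19 semitones. They differ by 9.

No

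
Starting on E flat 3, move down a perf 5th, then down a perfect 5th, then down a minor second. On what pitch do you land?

A perfect fifth down from Eb3 is Ab2.
Down a perfect fifth from Ab2: Db2 (7 semitones down).
Db2 down a minor second → C2 (1 semitone).

C 2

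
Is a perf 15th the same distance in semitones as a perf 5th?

No

24 semitones (perfect fifteenth) vs 7 semitones (perfect fifth): not equal.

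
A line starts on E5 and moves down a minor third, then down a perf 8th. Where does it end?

A minor third down from E5 is C#5.
C#5 down a perfect octave → C#4 (12 semitones).

C#4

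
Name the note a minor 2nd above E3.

F3

Two letter names up from E: F.
A minor second spans 1 semitone, so from E3 the target pitch is F3.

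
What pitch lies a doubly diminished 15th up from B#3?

Bb5

For a fifteenth the letter name doesn't change: still B, two octaves up.
Moving 22 semitones up from B#3 (the size of a doubly diminished fifteenth) reaches Bb5.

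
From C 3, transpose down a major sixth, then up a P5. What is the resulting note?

A major sixth down from C3 is Eb2.
A perfect fifth up from Eb2 is Bb2.

B flat 2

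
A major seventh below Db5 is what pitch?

Ebb4

The seventh takes the letter from D down to E.
A major seventh spans 11 semitones, so from Db5 the target pitch is Ebb4.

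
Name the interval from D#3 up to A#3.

D to A spans five letter names (D-E-F-G-A): a fifth.
Counting semitones, D#3→A#3 is 7, which is the perfect fifth.

perfect fifth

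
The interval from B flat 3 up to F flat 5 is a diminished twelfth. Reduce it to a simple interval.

Subtracting seven from the interval number removes an octave: 12 − 7 = 5.
Quality carries through unchanged, so the simple form is a diminished fifth.

diminished 5th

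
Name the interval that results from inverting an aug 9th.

First reduce the compound augmented ninth to its simple form, an augmented second.
The rule of nine gives the new number: 9 − 2 = 7, so a second becomes a seventh.
Quality inverts too: augmented becomes diminished. That makes the inversion a diminished seventh.

diminished seventh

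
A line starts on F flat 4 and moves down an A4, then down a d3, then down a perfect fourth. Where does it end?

Fb4 down an augmented fourth → Cbb4 (6 semitones).
Cbb4 down a diminished third → Ab3 (2 semitones).
A perfect fourth down from Ab3 is Eb3.

E flat 3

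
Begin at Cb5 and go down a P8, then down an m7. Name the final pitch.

Db3

Cb5 down a perfect octave → Cb4 (12 semitones).
Cb4 down a minor seventh → Db3 (10 semitones).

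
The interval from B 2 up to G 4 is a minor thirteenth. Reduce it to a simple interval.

minor 6th

Each octave removed subtracts seven from the number: 13 − 7 = 6.
That makes a minor thirteenth a compound minor sixth — an octave plus a minor sixth.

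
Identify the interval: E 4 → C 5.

minor sixth

E to C spans six letter names (E-F-G-A-B-C): a sixth.
A major sixth would be 9 semitones, but E4 to C5 is 8 — one semitone narrower, making it a minor sixth.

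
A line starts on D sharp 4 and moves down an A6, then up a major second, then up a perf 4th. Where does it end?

C 4

An augmented sixth down from D#4 is F3.
Up a major second from F3: G3 (2 semitones up).
Up a perfect fourth from G3: C4 (5 semitones up).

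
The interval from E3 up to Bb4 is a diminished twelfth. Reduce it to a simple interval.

d5

Take out an octave (7 from the number): 12 − 7 = 5.
So a diminished twelfth is an octave plus a diminished fifth. The quality is unchanged.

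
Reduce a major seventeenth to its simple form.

major third

Each octave removed subtracts seven from the number: 17 − 14 = 3.
So a major seventeenth is 2 octaves plus a major third. The quality is unchanged.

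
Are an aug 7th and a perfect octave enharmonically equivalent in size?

An augmented seventh = 12 semitones = a perfect octave; enharmonically equal.

Yes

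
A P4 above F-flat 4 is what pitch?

B-double-flat 4

The fourth takes the letter from F up to B.
A perfect fourth spans 5 semitones, so from Fb4 the target pitch is Bbb4.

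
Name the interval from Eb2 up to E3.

E to E is the same letter name, plus an octave — that makes it an octave of some quality.
Eb2 to E3 spans 13 semitones — one semitone wider than the perfect octave (12) — giving an augmented octave.

augmented 8th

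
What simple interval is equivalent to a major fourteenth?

Take out an octave (7 from the number): 14 − 7 = 7.
That makes a major fourteenth a compound major seventh — an octave plus a major seventh.

M7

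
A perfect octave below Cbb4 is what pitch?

The letter stays C (same as the start), shifted an octave down.
Moving 12 semitones down from Cbb4 (the size of a perfect octave) reaches Cbb3.

Cbb3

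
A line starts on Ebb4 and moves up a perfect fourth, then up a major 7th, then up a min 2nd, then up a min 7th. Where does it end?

Gbb6

Ebb4 up a perfect fourth → Abb4 (5 semitones).
Abb4 up a major seventh → Gb5 (11 semitones).
Gb5 up a minor second → Abb5 (1 semitone).
Up a minor seventh from Abb5: Gbb6 (10 semitones up).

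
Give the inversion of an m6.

major third

Inverted interval numbers add to nine, so a sixth pairs with a third (6 + 3 = 9).
Quality inverts too: minor becomes major. That makes the inversion a major third.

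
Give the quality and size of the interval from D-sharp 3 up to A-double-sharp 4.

D to A spans five letter names (D-E-F-G-A), plus an octave, so the interval is some kind of twelfth.
D#3 to A##4 spans 20 semitones — one semitone wider than the perfect twelfth (19) — giving an augmented twelfth.
(Equivalently, a compound augmented fifth: an augmented fifth plus an octave.)

A12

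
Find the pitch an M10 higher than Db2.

F3

Counting three letter names plus an octave up from D lands on F.
A major tenth spans 16 semitones, so from Db2 the target pitch is F3.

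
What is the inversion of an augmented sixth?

diminished third

The rule of nine gives the new number: 9 − 6 = 3, so a sixth becomes a third.
Quality inverts too: augmented becomes diminished. That makes the inversion a diminished third.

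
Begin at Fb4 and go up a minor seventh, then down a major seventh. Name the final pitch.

Fb4 up a minor seventh → Ebb5 (10 semitones).
A major seventh down from Ebb5 is Fbb4.

Fbb4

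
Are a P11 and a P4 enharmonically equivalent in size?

17 semitones (perfect eleventh) vs 5 semitones (perfect fourth): not equal.

No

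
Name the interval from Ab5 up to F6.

M6

A to F spans six letter names (A-B-C-D-E-F), so the interval is some kind of sixth.
Counting semitones, Ab5→F6 is 9, which is the major sixth.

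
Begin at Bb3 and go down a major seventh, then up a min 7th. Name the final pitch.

Bb3 down a major seventh → Cb3 (11 semitones).
A minor seventh up from Cb3 is Bbb3.

Bbb3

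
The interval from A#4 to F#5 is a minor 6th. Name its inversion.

Interval numbers invert to sum to nine: 6 + 3 = 9, so a sixth inverts to a third.
The quality also flips — minor becomes major — giving a major third.

major 3rd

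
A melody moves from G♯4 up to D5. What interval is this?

G to D spans five letter names (G-A-B-C-D): a fifth.
A perfect fifth would be 7 semitones; G#4 to D5 is 6, one semitone narrower, so the interval is diminished.

diminished 5th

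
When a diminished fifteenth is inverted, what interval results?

augmented 1st

First reduce the compound diminished fifteenth to its simple form, a diminished octave.
Inverted interval numbers add to nine, so an octave pairs with a unison (8 + 1 = 9).
Quality inverts too: diminished becomes augmented. That makes the inversion an augmented unison.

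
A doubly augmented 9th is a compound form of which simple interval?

doubly augmented 2nd

Subtracting seven from the interval number removes an octave: 9 − 7 = 2.
So a doubly augmented ninth is an octave plus a doubly augmented second. The quality is unchanged.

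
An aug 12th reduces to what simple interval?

Subtracting seven from the interval number removes an octave: 12 − 7 = 5.
That makes an augmented twelfth a compound augmented fifth — an octave plus an augmented fifth.

augmented fifth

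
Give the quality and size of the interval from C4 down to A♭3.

major third

Descending from C4 to Ab3 is the same interval as ascending Ab3 to C4.
A to C spans three letter names (A-B-C), so the interval is some kind of third.
Ab3 to C4 is 4 semitones, matching the major third exactly, so the quality is major.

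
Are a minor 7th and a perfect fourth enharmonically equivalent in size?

No

10 semitones (minor seventh) vs 5 semitones (perfect fourth): not equal.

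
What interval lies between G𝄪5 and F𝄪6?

G to F spans seven letter names (G-A-B-C-D-E-F) — that makes it a seventh of some quality.
At 10 semitones, G##5→F##6 falls one short of a major seventh: minor.

minor seventh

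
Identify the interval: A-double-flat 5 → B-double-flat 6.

A to B spans two letter names (A-B), plus an octave, so the interval is some kind of ninth.
Abb5 to Bbb6 is 14 semitones, matching the major ninth exactly, so the quality is major.
(Equivalently, a compound major second: a major second plus an octave.)

M9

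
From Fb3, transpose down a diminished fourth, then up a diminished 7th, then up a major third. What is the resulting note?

Db4

A diminished fourth down from Fb3 is C3.
Up a diminished seventh from C3: Bbb3 (9 semitones up).
Up a major third from Bbb3: Db4 (4 semitones up).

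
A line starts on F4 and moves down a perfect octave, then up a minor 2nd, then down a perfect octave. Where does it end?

F4 down a perfect octave → F3 (12 semitones).
F3 up a minor second → Gb3 (1 semitone).
Down a perfect octave from Gb3: Gb2 (12 semitones down).

Gb2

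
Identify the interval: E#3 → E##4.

E to E is the same letter name, plus an octave, so the interval is some kind of octave.
A perfect octave would be 12 semitones; E#3 to E##4 is 13, one semitone wider, so the interval is augmented.

augmented 8th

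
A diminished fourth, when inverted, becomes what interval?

Inverted interval numbers add to nine, so a fourth pairs with a fifth (4 + 5 = 9).
And diminished becomes augmented under inversion, so we get an augmented fifth.

A5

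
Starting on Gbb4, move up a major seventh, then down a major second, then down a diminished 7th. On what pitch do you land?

F4

Up a major seventh from Gbb4: Fb5 (11 semitones up).
A major second down from Fb5 is Ebb5.
A diminished seventh down from Ebb5 is F4.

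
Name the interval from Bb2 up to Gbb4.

diminished 13th

B to G spans six letter names (B-C-D-E-F-G), plus an octave — that makes it a thirteenth of some quality.
The major thirteenth is 21 semitones; here we have 19, two semitones narrower: diminished.
(Equivalently, a compound diminished sixth: a diminished sixth plus an octave.)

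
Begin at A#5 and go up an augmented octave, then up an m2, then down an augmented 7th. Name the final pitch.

A#5 up an augmented octave → A##6 (13 semitones).
A##6 up a minor second → B#6 (1 semitone).
An augmented seventh down from B#6 is C6.

C6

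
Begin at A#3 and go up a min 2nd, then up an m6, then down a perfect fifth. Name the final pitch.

C4

A minor second up from A#3 is B3.
Up a minor sixth from B3: G4 (8 semitones up).
A perfect fifth down from G4 is C4.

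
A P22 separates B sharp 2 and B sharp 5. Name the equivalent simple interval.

Each octave removed subtracts seven from the number: 22 − 14 = 8.
Quality carries through unchanged, so the simple form is a perfect octave.

perfect 8th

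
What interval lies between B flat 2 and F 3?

B to F spans five letter names (B-C-D-E-F), so the interval is some kind of fifth.
The perfect fifth spans 7 semitones, and Bb2 to F3 is exactly 7 semitones — so this is a perfect fifth.

perfect 5th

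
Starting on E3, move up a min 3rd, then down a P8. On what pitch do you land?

A minor third up from E3 is G3.
A perfect octave down from G3 is G2.

G2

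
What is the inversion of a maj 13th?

First reduce the compound major thirteenth to its simple form, a major sixth.
The rule of nine gives the new number: 9 − 6 = 3, so a sixth becomes a third.
The quality also flips — major becomes minor — giving a minor third.

m3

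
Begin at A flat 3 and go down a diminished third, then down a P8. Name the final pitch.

Down a diminished third from Ab3: F#3 (2 semitones down).
F#3 down a perfect octave → F#2 (12 semitones).

F sharp 2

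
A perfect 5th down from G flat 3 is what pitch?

C flat 3

Five letter names down from G: C.
Moving 7 semitones down from Gb3 (the size of a perfect fifth) reaches Cb3.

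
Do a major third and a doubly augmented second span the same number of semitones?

A major third = 4 semitones = a doubly augmented second; enharmonically equal.

Yes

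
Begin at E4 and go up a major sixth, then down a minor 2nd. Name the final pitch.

A major sixth up from E4 is C#5.
C#5 down a minor second → B#4 (1 semitone).

B#4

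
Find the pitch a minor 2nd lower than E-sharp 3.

D-double-sharp 3

Counting two letter names down from E lands on D.
A minor second is 1 semitone; 1 semitone down from E#3 gives D##3.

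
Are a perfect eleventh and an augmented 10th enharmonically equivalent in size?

Both span 17 semitones: a perfect eleventh and an augmented tenth are the same chromatic distance.

Yes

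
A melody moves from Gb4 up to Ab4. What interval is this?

G to A spans two letter names (G-A) — that makes it a second of some quality.
The major second spans 2 semitones, and Gb4 to Ab4 is exactly 2 semitones — so this is a major second.

major second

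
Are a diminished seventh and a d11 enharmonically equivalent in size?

A diminished seventh is 9 semitones but a diminished eleventh is 16 semitones — different sizes.

No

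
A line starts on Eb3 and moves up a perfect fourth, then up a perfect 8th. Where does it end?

Eb3 up a perfect fourth → Ab3 (5 semitones).
Up a perfect octave from Ab3: Ab4 (12 semitones up).

Ab4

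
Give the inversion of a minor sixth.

major third

Interval numbers invert to sum to nine: 6 + 3 = 9, so a sixth inverts to a third.
Quality inverts too: minor becomes major. That makes the inversion a major third.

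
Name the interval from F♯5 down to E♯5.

m2

Descending from F#5 to E#5 is the same interval as ascending E#5 to F#5.
E to F spans two letter names (E-F), so the interval is some kind of second.
E#5 to F#5 is 1 semitone, a half step short of the major second (2), so this is minor.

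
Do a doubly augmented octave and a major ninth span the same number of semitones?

A doubly augmented octave = 14 semitones = a major ninth; enharmonically equal.

Yes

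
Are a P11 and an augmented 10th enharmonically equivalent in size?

Yes

A perfect eleventh = 17 semitones = an augmented tenth; enharmonically equal.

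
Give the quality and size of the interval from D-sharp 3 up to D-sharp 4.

perfect octave

D to D is the same letter name, plus an octave: an octave.
The perfect octave spans 12 semitones, and D#3 to D#4 is exactly 12 semitones — so this is a perfect octave.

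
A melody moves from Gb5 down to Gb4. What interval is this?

P8

Descending from Gb5 to Gb4 is the same interval as ascending Gb4 to Gb5.
G to G is the same letter name, plus an octave — that makes it an octave of some quality.
The perfect octave spans 12 semitones, and Gb4 to Gb5 is exactly 12 semitones — so this is a perfect octave.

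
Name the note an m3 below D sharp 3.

B sharp 2

Counting three letter names down from D lands on B.
A minor third is 3 semitones; 3 semitones down from D#3 gives B#2.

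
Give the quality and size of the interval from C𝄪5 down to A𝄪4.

minor third

Descending from C##5 to A##4 is the same interval as ascending A##4 to C##5.
A to C spans three letter names (A-B-C): a third.
At 3 semitones, A##4→C##5 falls one short of a major third: minor.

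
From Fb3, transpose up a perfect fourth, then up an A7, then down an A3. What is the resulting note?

Fb4

Up a perfect fourth from Fb3: Bbb3 (5 semitones up).
Up an augmented seventh from Bbb3: A4 (12 semitones up).
A4 down an augmented third → Fb4 (5 semitones).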